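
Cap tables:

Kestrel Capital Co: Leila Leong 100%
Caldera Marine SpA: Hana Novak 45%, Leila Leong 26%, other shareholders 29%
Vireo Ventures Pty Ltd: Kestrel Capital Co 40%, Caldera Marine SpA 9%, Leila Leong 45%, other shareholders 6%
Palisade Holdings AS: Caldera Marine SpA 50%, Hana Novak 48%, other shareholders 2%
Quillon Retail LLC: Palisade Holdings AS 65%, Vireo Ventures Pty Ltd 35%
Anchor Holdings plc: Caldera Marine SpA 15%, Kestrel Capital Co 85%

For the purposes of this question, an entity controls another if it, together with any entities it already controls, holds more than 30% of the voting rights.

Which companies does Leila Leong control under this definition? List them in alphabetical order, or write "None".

Leila holds 100% of Kestrel, so Leila controls Kestrel.
Kestrel and Leila together hold 40% + 45% = 85% of Vireo, so Leila controls Vireo.
Vireo holds 35% of Quillon, so Leila controls Quillon.
Kestrel holds 85% of Anchor, so Leila controls Anchor.
No other company's threshold is met.

Anchor Holdings plc, Kestrel Capital Co, Quillon Retail LLC, Vireo Ventures Pty Ltd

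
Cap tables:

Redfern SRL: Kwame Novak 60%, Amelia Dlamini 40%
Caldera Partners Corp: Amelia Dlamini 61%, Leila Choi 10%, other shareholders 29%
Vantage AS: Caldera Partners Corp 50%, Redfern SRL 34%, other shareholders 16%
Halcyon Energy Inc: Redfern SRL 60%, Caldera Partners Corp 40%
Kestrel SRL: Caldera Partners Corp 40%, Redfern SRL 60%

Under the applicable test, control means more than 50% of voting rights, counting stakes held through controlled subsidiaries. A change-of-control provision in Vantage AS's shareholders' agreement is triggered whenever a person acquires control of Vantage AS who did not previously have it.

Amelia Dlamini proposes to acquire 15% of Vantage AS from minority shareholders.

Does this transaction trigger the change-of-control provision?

The purchase changes only Amelia's holdings, so Amelia is the only person who could newly come to control Vantage.
Amelia holds 61% of Caldera, so Amelia controls Caldera.
In Vantage, Amelia's side holds only 50%, not > 50%.
So before the transaction, Amelia does not control Vantage.
After the purchase, Amelia holds 15% of Vantage directly.
Caldera and Amelia together hold 50% + 15% = 65% of Vantage, so Amelia controls Vantage.
Amelia did not control Vantage before and does after, so the clause is triggered.

Yes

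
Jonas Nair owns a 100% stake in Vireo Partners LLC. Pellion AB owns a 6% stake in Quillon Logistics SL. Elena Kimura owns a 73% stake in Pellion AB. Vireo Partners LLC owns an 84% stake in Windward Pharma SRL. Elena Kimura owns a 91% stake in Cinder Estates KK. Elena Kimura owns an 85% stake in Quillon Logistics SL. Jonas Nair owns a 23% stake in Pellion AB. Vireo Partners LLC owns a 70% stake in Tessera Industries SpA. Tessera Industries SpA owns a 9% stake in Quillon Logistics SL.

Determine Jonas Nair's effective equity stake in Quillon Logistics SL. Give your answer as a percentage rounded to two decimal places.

7.68%

Jonas reaches Quillon along 2 paths.
Via Pellion: 23% × 6% = 1.38%.
Via Vireo → Tessera: 100% × 70% × 9% = 6.3%.
Total: 1.38% + 6.3% = 7.68%.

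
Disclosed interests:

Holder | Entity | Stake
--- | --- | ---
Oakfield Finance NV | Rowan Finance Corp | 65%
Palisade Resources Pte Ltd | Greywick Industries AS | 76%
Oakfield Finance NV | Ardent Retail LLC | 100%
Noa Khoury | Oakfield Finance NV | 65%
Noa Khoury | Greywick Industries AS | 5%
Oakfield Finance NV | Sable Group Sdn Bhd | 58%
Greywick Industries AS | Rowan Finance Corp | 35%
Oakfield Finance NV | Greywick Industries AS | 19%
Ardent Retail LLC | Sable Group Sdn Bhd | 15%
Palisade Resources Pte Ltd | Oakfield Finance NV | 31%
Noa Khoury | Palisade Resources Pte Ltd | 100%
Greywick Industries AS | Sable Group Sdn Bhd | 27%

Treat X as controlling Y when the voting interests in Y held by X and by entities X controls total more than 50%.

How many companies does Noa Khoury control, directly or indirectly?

Noa holds 100% of Palisade, so Noa controls Palisade.
Palisade and Noa together hold 31% + 65% = 96% of Oakfield, so Noa controls Oakfield.
Palisade and Noa and Oakfield together hold 76% + 5% + 19% = 100% of Greywick, so Noa controls Greywick.
Oakfield holds 100% of Ardent, so Noa controls Ardent.
Greywick and Oakfield together hold 35% + 65% = 100% of Rowan, so Noa controls Rowan.
Ardent and Greywick and Oakfield together hold 15% + 27% + 58% = 100% of Sable, so Noa controls Sable.
Noa controls 6 companies.

6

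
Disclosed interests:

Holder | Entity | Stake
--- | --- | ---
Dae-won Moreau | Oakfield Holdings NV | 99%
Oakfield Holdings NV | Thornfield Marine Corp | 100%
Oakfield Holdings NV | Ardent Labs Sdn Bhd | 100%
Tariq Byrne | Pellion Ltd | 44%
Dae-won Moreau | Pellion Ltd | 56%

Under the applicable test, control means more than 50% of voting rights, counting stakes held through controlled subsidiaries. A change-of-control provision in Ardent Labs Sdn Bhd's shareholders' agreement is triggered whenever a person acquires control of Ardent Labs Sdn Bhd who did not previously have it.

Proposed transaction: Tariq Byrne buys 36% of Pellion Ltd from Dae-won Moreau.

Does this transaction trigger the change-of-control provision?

The purchase adds only to Tariq's holdings (Dae-won's stake shrinks), so Tariq is the only person who could newly come to control Ardent.
Tariq's largest direct stake is 44% in Pellion, which does not meet the threshold, so Tariq controls no company.
Neither Tariq nor any entity Tariq controls holds any voting interest in Ardent.
So before the transaction, Tariq does not control Ardent.
After the purchase, Tariq's direct stake in Pellion rises to 44% + 36% = 80%, and Dae-won's stake falls to 20%.
Tariq holds 80% of Pellion, so Tariq controls Pellion.
After the transaction, neither Tariq nor any entity Tariq controls holds a voting interest in Ardent, so Tariq still does not control it.
No new person acquires control, so the clause is not triggered.

No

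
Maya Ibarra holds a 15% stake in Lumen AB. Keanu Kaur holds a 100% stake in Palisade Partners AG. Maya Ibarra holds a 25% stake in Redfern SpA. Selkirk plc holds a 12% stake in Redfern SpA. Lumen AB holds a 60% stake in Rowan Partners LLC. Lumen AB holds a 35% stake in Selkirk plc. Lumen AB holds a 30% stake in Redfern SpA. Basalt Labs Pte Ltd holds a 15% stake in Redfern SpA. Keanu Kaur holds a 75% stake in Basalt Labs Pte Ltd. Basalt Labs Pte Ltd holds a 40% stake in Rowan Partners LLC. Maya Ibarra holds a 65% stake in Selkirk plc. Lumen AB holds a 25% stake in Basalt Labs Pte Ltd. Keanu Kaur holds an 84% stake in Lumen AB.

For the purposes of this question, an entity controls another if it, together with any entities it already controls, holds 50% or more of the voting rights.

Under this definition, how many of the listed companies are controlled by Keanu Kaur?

Keanu holds 84% of Lumen, so Keanu controls Lumen.
Lumen and Keanu together hold 25% + 75% = 100% of Basalt, so Keanu controls Basalt.
Basalt and Lumen together hold 40% + 60% = 100% of Rowan, so Keanu controls Rowan.
Keanu holds 100% of Palisade, so Keanu controls Palisade.
No other company's threshold is met.
Keanu controls 4 companies.

4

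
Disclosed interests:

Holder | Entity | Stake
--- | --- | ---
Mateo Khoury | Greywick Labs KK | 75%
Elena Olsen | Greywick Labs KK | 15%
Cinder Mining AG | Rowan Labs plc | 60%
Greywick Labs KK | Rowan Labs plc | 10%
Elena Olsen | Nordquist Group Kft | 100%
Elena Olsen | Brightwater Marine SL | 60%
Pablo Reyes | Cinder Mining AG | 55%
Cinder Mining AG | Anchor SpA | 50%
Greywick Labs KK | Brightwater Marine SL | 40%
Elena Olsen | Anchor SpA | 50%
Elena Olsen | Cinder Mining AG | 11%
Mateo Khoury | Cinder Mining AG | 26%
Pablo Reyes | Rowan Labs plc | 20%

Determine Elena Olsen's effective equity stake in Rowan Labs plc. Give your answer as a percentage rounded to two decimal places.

8.10%

Elena reaches Rowan along 2 paths.
Via Greywick: 15% × 10% = 1.5%.
Via Cinder: 11% × 60% = 6.6%.
Total: 1.5% + 6.6% = 8.1%.
Rounded: 8.10%.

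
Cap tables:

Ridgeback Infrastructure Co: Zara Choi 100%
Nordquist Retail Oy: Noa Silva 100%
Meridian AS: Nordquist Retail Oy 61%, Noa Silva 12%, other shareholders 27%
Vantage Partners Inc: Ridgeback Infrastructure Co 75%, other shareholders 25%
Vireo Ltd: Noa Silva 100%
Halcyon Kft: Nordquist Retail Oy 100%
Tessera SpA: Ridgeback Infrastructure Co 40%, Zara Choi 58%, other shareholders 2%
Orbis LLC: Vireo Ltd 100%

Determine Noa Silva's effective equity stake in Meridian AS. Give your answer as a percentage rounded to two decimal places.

73.00%

Noa reaches Meridian along 2 paths.
Via Nordquist: 100% × 61% = 61%.
Direct stake: 12% = 12%.
Total: 61% + 12% = 73%.
Rounded: 73.00%.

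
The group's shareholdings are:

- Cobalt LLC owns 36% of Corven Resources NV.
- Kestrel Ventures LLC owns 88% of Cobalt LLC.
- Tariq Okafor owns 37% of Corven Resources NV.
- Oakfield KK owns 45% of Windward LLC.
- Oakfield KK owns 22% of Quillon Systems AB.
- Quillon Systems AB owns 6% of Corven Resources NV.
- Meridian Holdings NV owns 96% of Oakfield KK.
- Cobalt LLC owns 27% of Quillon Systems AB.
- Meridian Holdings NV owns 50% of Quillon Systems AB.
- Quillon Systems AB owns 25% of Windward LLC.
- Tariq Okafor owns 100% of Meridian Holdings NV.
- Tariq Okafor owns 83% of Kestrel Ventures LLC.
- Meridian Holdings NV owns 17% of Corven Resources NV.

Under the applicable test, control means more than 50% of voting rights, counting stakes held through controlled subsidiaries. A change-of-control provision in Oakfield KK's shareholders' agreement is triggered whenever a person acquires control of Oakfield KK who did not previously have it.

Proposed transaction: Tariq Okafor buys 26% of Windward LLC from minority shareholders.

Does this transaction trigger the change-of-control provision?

The purchase changes only Tariq's holdings, so Tariq is the only person who could newly come to control Oakfield.
Tariq holds 100% of Meridian, so Tariq controls Meridian.
Meridian holds 96% of Oakfield, so Tariq controls Oakfield.
So Tariq already controls Oakfield before the transaction.
After the purchase, Tariq holds 26% of Windward directly.
Tariq controlled Oakfield already, so this is not a new person acquiring control; every other person's position is unchanged or reduced.
No new person acquires control, so the clause is not triggered.

No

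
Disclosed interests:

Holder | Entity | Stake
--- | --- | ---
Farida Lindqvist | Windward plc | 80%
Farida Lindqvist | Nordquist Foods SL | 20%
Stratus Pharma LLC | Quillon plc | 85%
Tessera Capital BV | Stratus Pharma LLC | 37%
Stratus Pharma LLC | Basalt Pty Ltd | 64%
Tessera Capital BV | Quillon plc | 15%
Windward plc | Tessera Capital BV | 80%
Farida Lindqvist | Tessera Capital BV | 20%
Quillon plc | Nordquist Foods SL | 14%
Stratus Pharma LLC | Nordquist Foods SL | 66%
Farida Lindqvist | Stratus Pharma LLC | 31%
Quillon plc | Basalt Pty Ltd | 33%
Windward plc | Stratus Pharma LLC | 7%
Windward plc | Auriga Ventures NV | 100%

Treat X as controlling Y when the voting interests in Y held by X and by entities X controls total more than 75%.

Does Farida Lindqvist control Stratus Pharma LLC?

Farida holds 80% of Windward, so Farida controls Windward.
Windward and Farida together hold 80% + 20% = 100% of Tessera, so Farida controls Tessera.
Windward holds 100% of Auriga, so Farida controls Auriga.
In Stratus, Farida's side holds only 7% + 31% + 37% = 75%, not > 75%.
So Farida does not control Stratus.

No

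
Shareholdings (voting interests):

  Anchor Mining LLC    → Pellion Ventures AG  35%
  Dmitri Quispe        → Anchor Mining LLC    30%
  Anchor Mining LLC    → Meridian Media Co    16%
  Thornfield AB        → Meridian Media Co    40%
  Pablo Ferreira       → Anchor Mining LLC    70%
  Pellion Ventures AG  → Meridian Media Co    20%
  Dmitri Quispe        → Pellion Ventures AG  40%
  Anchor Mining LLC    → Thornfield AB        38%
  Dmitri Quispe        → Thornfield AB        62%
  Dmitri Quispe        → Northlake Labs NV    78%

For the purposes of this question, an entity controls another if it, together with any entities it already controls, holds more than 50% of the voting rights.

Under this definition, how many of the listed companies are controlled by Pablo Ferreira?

1

Pablo holds 70% of Anchor, so Pablo controls Anchor.
No other company's threshold is met.
Pablo controls 1 company.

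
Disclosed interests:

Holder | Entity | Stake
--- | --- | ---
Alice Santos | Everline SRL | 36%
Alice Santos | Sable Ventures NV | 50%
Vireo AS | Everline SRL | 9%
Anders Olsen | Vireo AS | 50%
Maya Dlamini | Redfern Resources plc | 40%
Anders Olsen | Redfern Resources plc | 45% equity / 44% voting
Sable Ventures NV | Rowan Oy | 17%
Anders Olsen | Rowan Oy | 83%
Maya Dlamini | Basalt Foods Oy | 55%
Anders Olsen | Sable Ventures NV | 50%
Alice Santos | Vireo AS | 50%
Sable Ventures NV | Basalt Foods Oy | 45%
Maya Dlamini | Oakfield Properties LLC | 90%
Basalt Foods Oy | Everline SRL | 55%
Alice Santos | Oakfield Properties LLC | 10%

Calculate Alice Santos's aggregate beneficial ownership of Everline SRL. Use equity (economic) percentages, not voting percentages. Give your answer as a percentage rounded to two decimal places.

Alice reaches Everline along 3 paths.
Via Vireo: 50% × 9% = 4.5%.
Direct stake: 36% = 36%.
Via Sable → Basalt: 50% × 45% × 55% = 12.375%.
Total: 4.5% + 36% + 12.375% = 52.875%.
Rounded: 52.88%.

52.88%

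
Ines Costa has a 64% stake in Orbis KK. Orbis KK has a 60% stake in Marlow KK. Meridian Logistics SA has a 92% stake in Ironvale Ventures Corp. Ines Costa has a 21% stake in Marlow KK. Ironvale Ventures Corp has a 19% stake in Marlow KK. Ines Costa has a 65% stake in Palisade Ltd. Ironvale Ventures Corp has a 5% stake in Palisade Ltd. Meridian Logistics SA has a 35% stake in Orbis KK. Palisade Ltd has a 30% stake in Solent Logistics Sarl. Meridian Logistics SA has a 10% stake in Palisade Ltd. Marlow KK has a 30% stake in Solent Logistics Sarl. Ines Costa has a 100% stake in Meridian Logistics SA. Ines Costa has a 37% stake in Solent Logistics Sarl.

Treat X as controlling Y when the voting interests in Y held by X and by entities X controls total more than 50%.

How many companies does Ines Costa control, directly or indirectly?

Ines holds 100% of Meridian, so Ines controls Meridian.
Meridian holds 92% of Ironvale, so Ines controls Ironvale.
Ines and Meridian together hold 64% + 35% = 99% of Orbis, so Ines controls Orbis.
Ines and Ironvale and Orbis together hold 21% + 19% + 60% = 100% of Marlow, so Ines controls Marlow.
Ines and Meridian and Ironvale together hold 65% + 10% + 5% = 80% of Palisade, so Ines controls Palisade.
Ines and Palisade and Marlow together hold 37% + 30% + 30% = 97% of Solent, so Ines controls Solent.
Ines controls 6 companies.

6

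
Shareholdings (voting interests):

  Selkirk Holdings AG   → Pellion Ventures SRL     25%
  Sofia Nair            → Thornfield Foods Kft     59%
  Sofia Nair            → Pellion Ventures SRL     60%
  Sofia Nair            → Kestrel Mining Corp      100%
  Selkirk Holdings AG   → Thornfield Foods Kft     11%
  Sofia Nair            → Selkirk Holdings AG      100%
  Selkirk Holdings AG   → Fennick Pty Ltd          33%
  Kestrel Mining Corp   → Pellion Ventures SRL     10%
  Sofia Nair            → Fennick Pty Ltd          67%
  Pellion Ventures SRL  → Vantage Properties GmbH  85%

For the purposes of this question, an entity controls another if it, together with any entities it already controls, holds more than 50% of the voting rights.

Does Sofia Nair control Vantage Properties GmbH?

Sofia holds 100% of Kestrel, so Sofia controls Kestrel.
Sofia holds 100% of Selkirk, so Sofia controls Selkirk.
Sofia and Selkirk and Kestrel together hold 60% + 25% + 10% = 95% of Pellion, so Sofia controls Pellion.
Pellion holds 85% of Vantage, so Sofia controls Vantage.

Yes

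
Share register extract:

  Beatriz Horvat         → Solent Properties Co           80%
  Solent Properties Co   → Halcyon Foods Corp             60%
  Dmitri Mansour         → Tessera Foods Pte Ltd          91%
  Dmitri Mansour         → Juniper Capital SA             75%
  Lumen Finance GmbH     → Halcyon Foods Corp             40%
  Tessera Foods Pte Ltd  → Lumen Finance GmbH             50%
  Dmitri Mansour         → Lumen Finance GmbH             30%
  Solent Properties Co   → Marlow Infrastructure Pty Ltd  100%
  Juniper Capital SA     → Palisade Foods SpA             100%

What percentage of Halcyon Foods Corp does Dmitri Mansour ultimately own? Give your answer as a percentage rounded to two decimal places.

Dmitri reaches Halcyon along 2 paths.
Via Lumen: 30% × 40% = 12%.
Via Tessera → Lumen: 91% × 50% × 40% = 18.2%.
Total: 12% + 18.2% = 30.2%.
Rounded: 30.20%.

30.20%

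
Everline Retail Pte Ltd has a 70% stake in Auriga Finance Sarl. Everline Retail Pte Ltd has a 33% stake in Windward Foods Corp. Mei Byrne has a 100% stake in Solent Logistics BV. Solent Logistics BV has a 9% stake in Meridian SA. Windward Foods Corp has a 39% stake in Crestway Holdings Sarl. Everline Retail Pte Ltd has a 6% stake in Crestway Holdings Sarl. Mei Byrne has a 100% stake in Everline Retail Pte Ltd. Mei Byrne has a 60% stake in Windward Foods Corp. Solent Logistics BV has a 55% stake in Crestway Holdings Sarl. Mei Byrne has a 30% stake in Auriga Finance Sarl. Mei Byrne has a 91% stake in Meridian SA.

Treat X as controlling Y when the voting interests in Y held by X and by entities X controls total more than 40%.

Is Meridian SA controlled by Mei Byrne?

Yes

Mei holds 100% of Solent, so Mei controls Solent.
Solent and Mei together hold 9% + 91% = 100% of Meridian, so Mei controls Meridian.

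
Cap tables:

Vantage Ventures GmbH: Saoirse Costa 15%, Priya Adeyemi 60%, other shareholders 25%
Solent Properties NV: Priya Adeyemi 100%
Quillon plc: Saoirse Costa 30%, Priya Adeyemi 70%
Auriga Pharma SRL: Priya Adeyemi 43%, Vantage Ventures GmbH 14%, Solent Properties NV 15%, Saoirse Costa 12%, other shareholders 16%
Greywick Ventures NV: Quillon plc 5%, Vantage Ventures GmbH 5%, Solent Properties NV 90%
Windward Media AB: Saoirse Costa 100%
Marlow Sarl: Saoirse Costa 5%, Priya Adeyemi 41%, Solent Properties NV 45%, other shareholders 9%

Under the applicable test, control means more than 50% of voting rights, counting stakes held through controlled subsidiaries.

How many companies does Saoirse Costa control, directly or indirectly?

Saoirse holds 100% of Windward, so Saoirse controls Windward.
No other company's threshold is met.
Saoirse controls 1 company.

1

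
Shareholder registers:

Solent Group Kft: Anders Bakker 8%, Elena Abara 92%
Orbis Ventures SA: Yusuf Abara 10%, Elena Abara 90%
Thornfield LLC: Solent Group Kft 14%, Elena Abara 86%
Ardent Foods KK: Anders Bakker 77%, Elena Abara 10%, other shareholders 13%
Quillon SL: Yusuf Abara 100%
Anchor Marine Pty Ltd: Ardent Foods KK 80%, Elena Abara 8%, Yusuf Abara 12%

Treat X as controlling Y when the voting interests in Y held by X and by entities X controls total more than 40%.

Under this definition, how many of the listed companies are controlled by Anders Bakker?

2

Anders holds 77% of Ardent, so Anders controls Ardent.
Ardent holds 80% of Anchor, so Anders controls Anchor.
No other company's threshold is met.
Anders controls 2 companies.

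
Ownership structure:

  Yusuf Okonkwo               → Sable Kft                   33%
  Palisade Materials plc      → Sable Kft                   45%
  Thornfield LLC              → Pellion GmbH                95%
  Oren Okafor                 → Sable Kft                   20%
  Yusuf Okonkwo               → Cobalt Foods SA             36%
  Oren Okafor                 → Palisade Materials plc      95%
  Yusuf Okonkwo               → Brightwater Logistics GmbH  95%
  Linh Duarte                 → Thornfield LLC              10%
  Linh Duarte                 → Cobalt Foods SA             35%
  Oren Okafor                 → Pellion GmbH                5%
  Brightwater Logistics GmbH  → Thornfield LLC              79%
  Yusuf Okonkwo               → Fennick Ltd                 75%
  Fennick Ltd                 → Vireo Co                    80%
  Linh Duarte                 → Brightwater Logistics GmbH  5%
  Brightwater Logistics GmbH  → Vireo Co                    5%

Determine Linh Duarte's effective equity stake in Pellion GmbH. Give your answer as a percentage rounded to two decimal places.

Linh reaches Pellion along 2 paths.
Via Brightwater → Thornfield: 5% × 79% × 95% = 3.7525%.
Via Thornfield: 10% × 95% = 9.5%.
Total: 3.7525% + 9.5% = 13.2525%.
Rounded: 13.25%.

13.25%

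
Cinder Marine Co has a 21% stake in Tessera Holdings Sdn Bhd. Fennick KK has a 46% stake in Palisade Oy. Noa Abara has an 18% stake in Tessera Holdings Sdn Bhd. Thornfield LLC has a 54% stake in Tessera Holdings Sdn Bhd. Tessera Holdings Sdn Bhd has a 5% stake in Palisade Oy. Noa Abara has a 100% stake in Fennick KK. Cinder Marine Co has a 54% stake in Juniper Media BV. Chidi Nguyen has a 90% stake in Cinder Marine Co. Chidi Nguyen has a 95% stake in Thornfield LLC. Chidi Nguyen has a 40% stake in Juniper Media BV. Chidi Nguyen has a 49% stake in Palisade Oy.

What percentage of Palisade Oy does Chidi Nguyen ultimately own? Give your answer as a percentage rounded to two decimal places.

Chidi reaches Palisade along 3 paths.
Direct stake: 49% = 49%.
Via Thornfield → Tessera: 95% × 54% × 5% = 2.565%.
Via Cinder → Tessera: 90% × 21% × 5% = 0.945%.
Total: 49% + 2.565% + 0.945% = 52.51%.

52.51%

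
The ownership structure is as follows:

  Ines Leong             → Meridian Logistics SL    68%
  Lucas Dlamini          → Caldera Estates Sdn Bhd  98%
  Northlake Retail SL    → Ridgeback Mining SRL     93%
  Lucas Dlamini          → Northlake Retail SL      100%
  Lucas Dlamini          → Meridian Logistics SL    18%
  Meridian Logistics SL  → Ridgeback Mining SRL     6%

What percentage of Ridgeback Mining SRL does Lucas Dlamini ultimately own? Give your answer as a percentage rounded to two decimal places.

94.08%

Lucas reaches Ridgeback along 2 paths.
Via Northlake: 100% × 93% = 93%.
Via Meridian: 18% × 6% = 1.08%.
Total: 93% + 1.08% = 94.08%.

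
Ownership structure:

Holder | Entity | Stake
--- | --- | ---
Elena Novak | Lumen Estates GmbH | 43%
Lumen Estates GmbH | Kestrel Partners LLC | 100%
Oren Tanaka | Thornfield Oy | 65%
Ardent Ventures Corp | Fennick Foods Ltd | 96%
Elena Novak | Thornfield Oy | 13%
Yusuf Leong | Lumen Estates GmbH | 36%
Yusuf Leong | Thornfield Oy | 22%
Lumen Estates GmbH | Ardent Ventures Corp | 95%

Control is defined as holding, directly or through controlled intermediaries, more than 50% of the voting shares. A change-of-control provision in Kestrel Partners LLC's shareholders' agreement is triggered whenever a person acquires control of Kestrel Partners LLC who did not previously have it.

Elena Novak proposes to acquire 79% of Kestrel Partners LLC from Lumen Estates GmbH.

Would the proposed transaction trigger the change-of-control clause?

Yes

The purchase adds only to Elena's holdings (Lumen's stake shrinks), so Elena is the only person who could newly come to control Kestrel.
Elena's largest direct stake is 43% in Lumen, which does not meet the threshold, so Elena controls no company.
Neither Elena nor any entity Elena controls holds any voting interest in Kestrel.
So before the transaction, Elena does not control Kestrel.
After the purchase, Elena holds 79% of Kestrel directly, and Lumen's stake falls to 21%.
Elena holds 79% of Kestrel, so Elena controls Kestrel.
Elena did not control Kestrel before and does after, so the clause is triggered.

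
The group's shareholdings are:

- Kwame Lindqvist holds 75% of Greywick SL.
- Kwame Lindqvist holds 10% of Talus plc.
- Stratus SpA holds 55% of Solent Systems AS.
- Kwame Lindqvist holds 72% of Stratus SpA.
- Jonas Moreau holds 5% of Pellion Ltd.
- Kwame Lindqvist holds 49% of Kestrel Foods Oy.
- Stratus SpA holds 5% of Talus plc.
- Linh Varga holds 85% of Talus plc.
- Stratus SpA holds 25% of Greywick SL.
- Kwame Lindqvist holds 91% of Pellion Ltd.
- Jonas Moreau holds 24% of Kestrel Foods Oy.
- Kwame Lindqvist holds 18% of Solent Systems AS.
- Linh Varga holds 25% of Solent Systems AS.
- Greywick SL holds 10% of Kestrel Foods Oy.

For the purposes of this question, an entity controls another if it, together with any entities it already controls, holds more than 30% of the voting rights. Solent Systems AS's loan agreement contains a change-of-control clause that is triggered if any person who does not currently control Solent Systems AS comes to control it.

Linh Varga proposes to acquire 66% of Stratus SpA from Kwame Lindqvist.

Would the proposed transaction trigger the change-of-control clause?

Yes

The purchase adds only to Linh's holdings (Kwame's stake shrinks), so Linh is the only person who could newly come to control Solent.
Linh holds 85% of Talus, so Linh controls Talus.
In Solent, Linh's side holds only 25%, not > 30%.
So before the transaction, Linh does not control Solent.
After the purchase, Linh holds 66% of Stratus directly, and Kwame's stake falls to 6%.
Linh holds 66% of Stratus, so Linh controls Stratus.
Linh and Stratus together hold 25% + 55% = 80% of Solent, so Linh controls Solent.
Linh did not control Solent before and does after, so the clause is triggered.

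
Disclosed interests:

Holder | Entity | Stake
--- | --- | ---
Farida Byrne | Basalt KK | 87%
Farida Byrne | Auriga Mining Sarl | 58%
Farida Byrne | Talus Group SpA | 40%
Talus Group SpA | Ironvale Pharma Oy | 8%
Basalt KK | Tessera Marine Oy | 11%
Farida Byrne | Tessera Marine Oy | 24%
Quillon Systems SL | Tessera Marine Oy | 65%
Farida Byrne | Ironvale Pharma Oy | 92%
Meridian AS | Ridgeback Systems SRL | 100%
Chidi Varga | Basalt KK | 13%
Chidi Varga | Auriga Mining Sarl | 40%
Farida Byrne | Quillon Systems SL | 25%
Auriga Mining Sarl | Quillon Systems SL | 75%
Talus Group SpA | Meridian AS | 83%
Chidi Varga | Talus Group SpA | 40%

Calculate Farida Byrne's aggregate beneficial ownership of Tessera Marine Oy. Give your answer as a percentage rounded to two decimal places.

78.10%

Farida reaches Tessera along 4 paths.
Via Auriga → Quillon: 58% × 75% × 65% = 28.275%.
Via Quillon: 25% × 65% = 16.25%.
Via Basalt: 87% × 11% = 9.57%.
Direct stake: 24% = 24%.
Total: 28.275% + 16.25% + 9.57% + 24% = 78.095%.
Rounded: 78.10%.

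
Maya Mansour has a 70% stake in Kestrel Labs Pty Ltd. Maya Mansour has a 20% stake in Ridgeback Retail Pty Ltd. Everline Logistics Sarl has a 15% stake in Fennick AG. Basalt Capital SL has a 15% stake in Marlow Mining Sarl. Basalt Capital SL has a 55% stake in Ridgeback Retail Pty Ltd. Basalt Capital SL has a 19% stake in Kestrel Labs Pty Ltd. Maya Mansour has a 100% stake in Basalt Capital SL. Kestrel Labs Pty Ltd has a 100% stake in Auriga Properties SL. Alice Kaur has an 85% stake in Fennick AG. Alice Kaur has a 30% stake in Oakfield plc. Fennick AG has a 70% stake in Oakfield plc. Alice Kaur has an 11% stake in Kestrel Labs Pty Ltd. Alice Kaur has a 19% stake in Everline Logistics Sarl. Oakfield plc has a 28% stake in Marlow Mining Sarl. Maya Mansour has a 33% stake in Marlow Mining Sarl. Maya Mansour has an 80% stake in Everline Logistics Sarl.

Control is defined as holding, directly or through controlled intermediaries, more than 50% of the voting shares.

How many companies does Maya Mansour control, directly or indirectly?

5

Maya holds 80% of Everline, so Maya controls Everline.
Maya holds 100% of Basalt, so Maya controls Basalt.
Maya and Basalt together hold 70% + 19% = 89% of Kestrel, so Maya controls Kestrel.
Basalt and Maya together hold 55% + 20% = 75% of Ridgeback, so Maya controls Ridgeback.
Kestrel holds 100% of Auriga, so Maya controls Auriga.
No other company's threshold is met.
Maya controls 5 companies.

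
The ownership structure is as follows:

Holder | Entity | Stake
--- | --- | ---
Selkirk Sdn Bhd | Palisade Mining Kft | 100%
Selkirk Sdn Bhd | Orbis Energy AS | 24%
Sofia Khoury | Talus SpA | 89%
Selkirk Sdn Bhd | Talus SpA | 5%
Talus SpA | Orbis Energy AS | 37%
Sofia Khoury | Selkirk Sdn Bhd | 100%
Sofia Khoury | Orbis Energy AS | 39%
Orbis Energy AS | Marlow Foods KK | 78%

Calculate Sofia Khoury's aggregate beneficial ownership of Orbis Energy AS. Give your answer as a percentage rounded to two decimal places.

Sofia reaches Orbis along 4 paths.
Direct stake: 39% = 39%.
Via Selkirk → Talus: 100% × 5% × 37% = 1.85%.
Via Talus: 89% × 37% = 32.93%.
Via Selkirk: 100% × 24% = 24%.
Total: 39% + 1.85% + 32.93% + 24% = 97.78%.

97.78%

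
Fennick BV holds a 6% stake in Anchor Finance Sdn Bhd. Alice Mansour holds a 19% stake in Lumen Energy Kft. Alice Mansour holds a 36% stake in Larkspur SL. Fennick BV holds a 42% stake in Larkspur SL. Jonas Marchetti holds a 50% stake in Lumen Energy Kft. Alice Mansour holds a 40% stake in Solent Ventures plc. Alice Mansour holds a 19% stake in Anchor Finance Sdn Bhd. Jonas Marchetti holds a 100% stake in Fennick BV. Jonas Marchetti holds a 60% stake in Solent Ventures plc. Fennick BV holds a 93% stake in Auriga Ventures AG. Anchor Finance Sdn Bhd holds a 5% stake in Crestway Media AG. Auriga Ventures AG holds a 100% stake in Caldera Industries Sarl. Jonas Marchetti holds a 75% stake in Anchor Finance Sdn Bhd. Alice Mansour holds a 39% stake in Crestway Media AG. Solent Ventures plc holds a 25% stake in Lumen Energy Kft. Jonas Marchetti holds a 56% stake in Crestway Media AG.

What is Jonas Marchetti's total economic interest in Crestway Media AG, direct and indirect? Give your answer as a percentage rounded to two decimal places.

Jonas reaches Crestway along 3 paths.
Direct stake: 56% = 56%.
Via Fennick → Anchor: 100% × 6% × 5% = 0.3%.
Via Anchor: 75% × 5% = 3.75%.
Total: 56% + 0.3% + 3.75% = 60.05%.

60.05%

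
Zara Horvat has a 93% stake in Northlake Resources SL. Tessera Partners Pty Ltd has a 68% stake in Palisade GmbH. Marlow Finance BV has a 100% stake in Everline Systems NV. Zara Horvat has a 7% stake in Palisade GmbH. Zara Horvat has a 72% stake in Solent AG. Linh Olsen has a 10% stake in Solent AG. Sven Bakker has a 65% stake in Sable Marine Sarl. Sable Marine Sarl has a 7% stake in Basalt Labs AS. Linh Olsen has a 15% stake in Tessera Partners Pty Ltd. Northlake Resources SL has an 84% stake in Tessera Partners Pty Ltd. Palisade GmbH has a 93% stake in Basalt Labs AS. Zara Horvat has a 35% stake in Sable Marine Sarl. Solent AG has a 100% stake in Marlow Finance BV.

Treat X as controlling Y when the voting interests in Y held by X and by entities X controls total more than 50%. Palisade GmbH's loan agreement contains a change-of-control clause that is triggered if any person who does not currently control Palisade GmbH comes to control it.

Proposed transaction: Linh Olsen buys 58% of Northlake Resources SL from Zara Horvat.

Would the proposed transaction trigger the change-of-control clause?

Yes

The purchase adds only to Linh's holdings (Zara's stake shrinks), so Linh is the only person who could newly come to control Palisade.
Linh's largest direct stake is 15% in Tessera, which does not meet the threshold, so Linh controls no company.
Neither Linh nor any entity Linh controls holds any voting interest in Palisade.
So before the transaction, Linh does not control Palisade.
After the purchase, Linh holds 58% of Northlake directly, and Zara's stake falls to 35%.
Linh holds 58% of Northlake, so Linh controls Northlake.
Linh and Northlake together hold 15% + 84% = 99% of Tessera, so Linh controls Tessera.
Tessera holds 68% of Palisade, so Linh controls Palisade.
Linh did not control Palisade before and does after, so the clause is triggered.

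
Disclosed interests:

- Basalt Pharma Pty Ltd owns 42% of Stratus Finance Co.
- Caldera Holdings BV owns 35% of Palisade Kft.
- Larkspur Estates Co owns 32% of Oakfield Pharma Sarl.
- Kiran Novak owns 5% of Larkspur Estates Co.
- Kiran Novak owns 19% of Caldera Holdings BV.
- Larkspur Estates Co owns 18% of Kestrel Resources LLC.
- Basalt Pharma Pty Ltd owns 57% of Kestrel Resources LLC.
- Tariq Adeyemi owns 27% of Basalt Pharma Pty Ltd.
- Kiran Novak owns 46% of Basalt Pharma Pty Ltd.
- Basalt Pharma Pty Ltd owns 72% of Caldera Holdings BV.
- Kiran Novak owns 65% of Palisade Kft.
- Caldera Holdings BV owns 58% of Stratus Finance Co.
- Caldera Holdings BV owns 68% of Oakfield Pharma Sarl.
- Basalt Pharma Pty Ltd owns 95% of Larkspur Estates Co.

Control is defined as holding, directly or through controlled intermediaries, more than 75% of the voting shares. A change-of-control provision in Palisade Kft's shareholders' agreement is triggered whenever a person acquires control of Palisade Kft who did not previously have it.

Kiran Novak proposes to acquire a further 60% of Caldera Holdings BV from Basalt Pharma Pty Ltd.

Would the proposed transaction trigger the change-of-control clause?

Yes

The purchase adds only to Kiran's holdings (Basalt's stake shrinks), so Kiran is the only person who could newly come to control Palisade.
Kiran's largest direct stake is 65% in Palisade, which does not meet the threshold, so Kiran controls no company.
In Palisade, Kiran's side holds only 65%, not > 75%.
So before the transaction, Kiran does not control Palisade.
After the purchase, Kiran's direct stake in Caldera rises to 19% + 60% = 79%, and Basalt's stake falls to 12%.
Kiran holds 79% of Caldera, so Kiran controls Caldera.
Caldera and Kiran together hold 35% + 65% = 100% of Palisade, so Kiran controls Palisade.
Kiran did not control Palisade before and does after, so the clause is triggered.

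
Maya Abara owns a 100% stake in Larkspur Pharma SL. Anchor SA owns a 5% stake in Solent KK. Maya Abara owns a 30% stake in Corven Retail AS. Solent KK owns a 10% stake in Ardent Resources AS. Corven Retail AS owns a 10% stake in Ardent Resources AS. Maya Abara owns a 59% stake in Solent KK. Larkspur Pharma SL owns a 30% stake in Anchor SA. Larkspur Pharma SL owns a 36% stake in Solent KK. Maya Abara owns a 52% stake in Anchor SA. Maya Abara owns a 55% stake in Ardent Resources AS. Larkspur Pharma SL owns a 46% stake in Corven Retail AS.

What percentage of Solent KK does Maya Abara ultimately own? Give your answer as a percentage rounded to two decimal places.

Maya reaches Solent along 4 paths.
Direct stake: 59% = 59%.
Via Larkspur: 100% × 36% = 36%.
Via Anchor: 52% × 5% = 2.6%.
Via Larkspur → Anchor: 100% × 30% × 5% = 1.5%.
Total: 59% + 36% + 2.6% + 1.5% = 99.1%.
Rounded: 99.10%.

99.10%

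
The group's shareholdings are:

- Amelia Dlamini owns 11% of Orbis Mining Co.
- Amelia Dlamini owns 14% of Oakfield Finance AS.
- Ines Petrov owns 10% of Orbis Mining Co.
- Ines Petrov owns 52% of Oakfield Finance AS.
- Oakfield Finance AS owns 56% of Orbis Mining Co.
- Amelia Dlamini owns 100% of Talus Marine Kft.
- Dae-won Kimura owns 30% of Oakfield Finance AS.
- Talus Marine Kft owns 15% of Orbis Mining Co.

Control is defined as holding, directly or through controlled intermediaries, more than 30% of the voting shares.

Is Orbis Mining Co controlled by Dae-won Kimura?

Dae-won's largest direct stake is 30% in Oakfield, which does not meet the threshold, so Dae-won controls no company.
Neither Dae-won nor any entity Dae-won controls holds any voting interest in Orbis.
So Dae-won does not control Orbis.

No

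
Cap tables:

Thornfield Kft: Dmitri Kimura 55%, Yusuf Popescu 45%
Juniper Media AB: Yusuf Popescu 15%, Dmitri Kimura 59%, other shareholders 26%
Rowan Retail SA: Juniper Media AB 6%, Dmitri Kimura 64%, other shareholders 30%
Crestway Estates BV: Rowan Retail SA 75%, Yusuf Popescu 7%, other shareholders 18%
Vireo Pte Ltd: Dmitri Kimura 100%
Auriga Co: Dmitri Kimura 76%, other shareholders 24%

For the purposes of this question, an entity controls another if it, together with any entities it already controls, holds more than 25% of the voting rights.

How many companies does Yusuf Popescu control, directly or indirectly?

Yusuf holds 45% of Thornfield, so Yusuf controls Thornfield.
No other company's threshold is met.
Yusuf controls 1 company.

1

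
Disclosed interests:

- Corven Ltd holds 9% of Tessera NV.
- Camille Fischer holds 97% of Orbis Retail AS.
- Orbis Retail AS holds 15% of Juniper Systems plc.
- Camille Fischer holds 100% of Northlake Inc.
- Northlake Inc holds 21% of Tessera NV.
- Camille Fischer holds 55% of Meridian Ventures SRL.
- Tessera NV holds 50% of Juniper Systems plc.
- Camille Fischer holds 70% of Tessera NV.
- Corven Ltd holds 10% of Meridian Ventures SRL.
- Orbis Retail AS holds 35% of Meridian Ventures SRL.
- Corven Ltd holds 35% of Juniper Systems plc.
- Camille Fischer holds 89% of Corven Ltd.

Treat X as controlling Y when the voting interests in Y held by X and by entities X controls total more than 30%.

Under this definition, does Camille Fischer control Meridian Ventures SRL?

Camille holds 89% of Corven, so Camille controls Corven.
Camille holds 97% of Orbis, so Camille controls Orbis.
Orbis and Camille and Corven together hold 35% + 55% + 10% = 100% of Meridian, so Camille controls Meridian.

Yes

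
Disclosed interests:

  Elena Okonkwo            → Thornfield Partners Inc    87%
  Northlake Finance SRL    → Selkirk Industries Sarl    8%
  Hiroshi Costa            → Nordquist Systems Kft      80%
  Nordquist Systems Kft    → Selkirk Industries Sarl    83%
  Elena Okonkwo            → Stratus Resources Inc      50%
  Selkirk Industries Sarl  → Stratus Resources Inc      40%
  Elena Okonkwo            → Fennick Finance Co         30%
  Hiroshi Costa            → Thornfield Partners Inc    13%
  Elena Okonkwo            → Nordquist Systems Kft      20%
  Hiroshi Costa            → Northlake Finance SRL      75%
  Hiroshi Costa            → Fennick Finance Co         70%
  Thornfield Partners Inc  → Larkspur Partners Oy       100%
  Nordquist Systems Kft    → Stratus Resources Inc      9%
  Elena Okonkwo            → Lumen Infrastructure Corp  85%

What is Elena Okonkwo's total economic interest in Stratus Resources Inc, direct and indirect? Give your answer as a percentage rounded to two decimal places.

Elena reaches Stratus along 3 paths.
Via Nordquist → Selkirk: 20% × 83% × 40% = 6.64%.
Via Nordquist: 20% × 9% = 1.8%.
Direct stake: 50% = 50%.
Total: 6.64% + 1.8% + 50% = 58.44%.

58.44%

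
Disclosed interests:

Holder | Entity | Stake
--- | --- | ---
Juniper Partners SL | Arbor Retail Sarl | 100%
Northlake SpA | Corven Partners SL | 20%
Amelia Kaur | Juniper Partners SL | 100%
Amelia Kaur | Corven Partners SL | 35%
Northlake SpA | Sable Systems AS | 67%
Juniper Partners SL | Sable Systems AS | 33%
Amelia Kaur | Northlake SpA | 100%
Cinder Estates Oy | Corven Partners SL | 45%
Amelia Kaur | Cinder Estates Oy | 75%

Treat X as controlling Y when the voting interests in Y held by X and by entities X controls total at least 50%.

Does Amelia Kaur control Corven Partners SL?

Amelia holds 100% of Northlake, so Amelia controls Northlake.
Amelia holds 75% of Cinder, so Amelia controls Cinder.
Amelia and Cinder and Northlake together hold 35% + 45% + 20% = 100% of Corven, so Amelia controls Corven.

Yes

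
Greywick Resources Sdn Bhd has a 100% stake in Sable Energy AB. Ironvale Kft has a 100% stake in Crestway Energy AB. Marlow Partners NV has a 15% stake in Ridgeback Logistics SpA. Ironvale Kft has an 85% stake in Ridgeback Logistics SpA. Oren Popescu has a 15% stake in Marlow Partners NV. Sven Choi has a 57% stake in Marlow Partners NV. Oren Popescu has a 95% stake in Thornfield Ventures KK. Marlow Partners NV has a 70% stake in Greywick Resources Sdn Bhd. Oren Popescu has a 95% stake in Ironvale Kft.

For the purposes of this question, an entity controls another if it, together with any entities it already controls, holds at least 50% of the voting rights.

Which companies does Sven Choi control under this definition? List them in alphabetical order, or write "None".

Sven holds 57% of Marlow, so Sven controls Marlow.
Marlow holds 70% of Greywick, so Sven controls Greywick.
Greywick holds 100% of Sable, so Sven controls Sable.
No other company's threshold is met.

Greywick Resources Sdn Bhd, Marlow Partners NV, Sable Energy AB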